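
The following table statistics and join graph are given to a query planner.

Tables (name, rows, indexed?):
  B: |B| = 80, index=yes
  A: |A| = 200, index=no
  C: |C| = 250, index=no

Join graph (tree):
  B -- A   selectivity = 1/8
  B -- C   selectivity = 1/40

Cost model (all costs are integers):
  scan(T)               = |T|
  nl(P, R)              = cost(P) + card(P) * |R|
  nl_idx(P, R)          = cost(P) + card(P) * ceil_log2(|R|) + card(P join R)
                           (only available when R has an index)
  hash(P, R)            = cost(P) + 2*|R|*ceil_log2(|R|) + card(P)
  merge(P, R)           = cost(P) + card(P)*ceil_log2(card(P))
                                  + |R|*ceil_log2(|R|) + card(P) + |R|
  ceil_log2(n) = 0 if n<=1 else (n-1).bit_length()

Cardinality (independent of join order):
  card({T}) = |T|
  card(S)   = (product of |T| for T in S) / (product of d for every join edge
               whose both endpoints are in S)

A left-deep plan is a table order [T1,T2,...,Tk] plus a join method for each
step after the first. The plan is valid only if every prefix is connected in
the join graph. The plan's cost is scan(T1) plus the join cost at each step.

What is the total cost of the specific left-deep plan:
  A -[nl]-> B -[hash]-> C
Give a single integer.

step 1: scan A: cost=200, card=200
step 2: join B via nl
    card(P join B) = 200*80/(8) = 2000
    cost = 200 + 200*80 = 16200
step 3: join C via hash
    card(P join C) = 2000*250/(40) = 12500
    cost = 16200 + 2*250*8 + 2000 = 22200

22200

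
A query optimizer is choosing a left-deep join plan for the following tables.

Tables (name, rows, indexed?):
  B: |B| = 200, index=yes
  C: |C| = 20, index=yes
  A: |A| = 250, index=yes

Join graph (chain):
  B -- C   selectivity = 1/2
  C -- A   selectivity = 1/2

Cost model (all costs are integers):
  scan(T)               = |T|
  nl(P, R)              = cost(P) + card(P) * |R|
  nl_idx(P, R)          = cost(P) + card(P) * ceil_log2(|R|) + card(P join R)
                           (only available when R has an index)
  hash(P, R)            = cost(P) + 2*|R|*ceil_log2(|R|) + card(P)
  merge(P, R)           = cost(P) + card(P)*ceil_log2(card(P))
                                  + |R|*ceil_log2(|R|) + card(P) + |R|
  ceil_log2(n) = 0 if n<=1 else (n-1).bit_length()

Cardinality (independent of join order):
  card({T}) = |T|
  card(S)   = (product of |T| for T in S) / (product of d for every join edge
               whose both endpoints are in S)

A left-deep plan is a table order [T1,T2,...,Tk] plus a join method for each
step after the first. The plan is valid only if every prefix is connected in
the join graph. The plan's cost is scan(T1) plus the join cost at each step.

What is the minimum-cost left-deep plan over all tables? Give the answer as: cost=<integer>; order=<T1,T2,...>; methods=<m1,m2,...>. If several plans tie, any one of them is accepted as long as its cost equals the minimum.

Selinger DP (subsets sized 1..n):
  {B}: scan cost=200, card=200
  {C}: scan cost=20, card=20
  {A}: scan cost=250, card=250
  {BC}: card=2000; try (C,hash)→600, (B,merge)→1940, (C,merge)→2120, (B,nl_idx)→2180, (C,nl_idx)→3200, (B,hash)→3240 …(+2); best=600 via (C,hash)
  {AC}: card=2500; try (C,hash)→700, (A,merge)→2390, (C,merge)→2620, (A,nl_idx)→2680, (C,nl_idx)→4000, (A,hash)→4040 …(+2); best=700 via (C,hash)
  {ABC}: card=250000; try (B,hash)→6400, (A,hash)→6600, (A,merge)→26850, (B,merge)→35000, (A,nl_idx)→266600, (B,nl_idx)→270700 …(+2); best=6400 via (B,hash)

cost=6400; order=A,C,B; methods=hash,hash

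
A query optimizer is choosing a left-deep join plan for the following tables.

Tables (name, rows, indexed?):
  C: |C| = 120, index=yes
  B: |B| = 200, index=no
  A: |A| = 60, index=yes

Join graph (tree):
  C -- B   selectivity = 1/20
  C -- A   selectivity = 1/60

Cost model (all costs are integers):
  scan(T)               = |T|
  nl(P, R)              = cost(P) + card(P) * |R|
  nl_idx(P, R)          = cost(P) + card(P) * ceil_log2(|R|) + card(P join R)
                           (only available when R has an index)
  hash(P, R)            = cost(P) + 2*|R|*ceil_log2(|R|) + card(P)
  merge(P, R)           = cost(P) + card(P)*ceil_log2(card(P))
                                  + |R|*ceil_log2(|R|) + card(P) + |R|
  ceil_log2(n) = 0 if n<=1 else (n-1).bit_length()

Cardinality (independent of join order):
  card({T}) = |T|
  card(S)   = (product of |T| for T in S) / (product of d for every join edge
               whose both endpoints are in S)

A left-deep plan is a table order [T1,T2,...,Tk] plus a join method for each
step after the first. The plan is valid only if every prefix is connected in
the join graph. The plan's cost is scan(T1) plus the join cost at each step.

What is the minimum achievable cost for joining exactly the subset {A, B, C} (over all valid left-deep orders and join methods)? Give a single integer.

3360

Selinger DP over subsets of {A,B,C}:
  {C}: scan cost=120, card=120
  {B}: scan cost=200, card=200
  {A}: scan cost=60, card=60
  {BC}: card=1200; try (C,hash)→2080, (C,nl_idx)→2800, (B,merge)→2880, (C,merge)→2960, (B,hash)→3440, (B,nl)→24120 …(+1); best=2080 via (C,hash)
  {AC}: card=120; try (C,nl_idx)→600, (A,hash)→960, (A,nl_idx)→960, (C,merge)→1440, (A,merge)→1500, (C,hash)→1800 …(+2); best=600 via (C,nl_idx)
  {ABC}: card=1200; try (B,merge)→3360, (B,hash)→3920, (A,hash)→4000, (A,nl_idx)→10480, (A,merge)→16900, (B,nl)→24600 …(+1); best=3360 via (B,merge)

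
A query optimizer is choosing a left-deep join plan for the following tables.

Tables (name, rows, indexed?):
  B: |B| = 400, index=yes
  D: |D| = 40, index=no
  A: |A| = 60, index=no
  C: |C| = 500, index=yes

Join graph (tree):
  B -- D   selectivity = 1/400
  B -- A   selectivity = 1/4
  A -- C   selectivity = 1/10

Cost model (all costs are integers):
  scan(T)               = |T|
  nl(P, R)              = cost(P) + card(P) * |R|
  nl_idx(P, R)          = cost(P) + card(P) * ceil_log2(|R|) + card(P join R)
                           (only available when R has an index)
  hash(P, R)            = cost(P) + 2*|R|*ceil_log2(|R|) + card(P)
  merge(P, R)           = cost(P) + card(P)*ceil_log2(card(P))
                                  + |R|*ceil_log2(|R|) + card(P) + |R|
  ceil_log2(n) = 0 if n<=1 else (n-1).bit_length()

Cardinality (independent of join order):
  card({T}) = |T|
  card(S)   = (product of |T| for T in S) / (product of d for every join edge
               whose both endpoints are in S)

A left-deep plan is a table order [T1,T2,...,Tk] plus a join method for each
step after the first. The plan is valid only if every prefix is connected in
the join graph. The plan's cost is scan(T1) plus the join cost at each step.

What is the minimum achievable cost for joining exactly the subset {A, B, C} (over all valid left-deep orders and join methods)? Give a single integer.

Selinger DP over subsets of {A,B,C}:
  {B}: scan cost=400, card=400
  {A}: scan cost=60, card=60
  {C}: scan cost=500, card=500
  {AB}: card=6000; try (A,hash)→1520, (B,merge)→4480, (A,merge)→4820, (B,nl_idx)→6600, (B,hash)→7320, (B,nl)→24060 …(+1); best=1520 via (A,hash)
  {AC}: card=3000; try (A,hash)→1720, (C,nl_idx)→3600, (C,merge)→5480, (A,merge)→5920, (C,hash)→9120, (C,nl)→30060 …(+1); best=1720 via (A,hash)
  {ABC}: card=300000; try (B,hash)→11920, (C,hash)→16520, (B,merge)→44720, (C,merge)→90520, (B,nl_idx)→328720, (C,nl_idx)→355520 …(+2); best=11920 via (B,hash)

11920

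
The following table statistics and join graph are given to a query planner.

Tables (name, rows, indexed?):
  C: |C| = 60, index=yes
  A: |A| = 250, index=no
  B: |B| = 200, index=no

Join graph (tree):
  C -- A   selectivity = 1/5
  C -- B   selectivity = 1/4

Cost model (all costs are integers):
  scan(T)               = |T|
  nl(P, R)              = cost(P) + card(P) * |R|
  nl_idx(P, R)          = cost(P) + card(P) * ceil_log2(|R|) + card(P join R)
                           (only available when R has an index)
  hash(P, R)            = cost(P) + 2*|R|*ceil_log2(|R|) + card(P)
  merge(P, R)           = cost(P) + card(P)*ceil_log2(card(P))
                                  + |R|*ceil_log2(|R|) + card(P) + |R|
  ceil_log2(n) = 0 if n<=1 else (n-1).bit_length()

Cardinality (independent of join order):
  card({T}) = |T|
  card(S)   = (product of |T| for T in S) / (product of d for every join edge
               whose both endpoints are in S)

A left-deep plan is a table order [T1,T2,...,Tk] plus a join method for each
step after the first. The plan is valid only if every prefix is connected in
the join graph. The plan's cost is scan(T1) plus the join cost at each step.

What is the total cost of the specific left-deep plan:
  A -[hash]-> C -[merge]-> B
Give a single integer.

step 1: scan A: cost=250, card=250
step 2: join C via hash
    card(P join C) = 250*60/(5) = 3000
    cost = 250 + 2*60*6 + 250 = 1220
step 3: join B via merge
    card(P join B) = 3000*200/(4) = 150000
    cost = 1220 + 3000*12 + 200*8 + 3000 + 200 = 42020

42020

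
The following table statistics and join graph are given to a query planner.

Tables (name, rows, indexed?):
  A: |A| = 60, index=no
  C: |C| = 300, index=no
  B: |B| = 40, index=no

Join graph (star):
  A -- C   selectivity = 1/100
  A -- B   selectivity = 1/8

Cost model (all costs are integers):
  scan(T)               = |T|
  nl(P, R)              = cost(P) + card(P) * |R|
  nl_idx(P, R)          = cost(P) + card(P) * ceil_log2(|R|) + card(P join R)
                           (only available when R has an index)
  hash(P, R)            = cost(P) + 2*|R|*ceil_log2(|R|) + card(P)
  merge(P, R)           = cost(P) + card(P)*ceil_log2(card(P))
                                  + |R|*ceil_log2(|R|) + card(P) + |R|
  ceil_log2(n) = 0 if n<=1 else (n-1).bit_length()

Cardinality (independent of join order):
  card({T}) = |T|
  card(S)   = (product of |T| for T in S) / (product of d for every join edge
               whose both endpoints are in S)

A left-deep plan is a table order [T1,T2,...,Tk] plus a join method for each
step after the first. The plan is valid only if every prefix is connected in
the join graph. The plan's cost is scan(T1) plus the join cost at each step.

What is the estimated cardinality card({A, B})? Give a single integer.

Tables in S: A(60), B(40)
Edges inside S: A-B(d=8)
numerator = 60 * 40 = 2400
denominator = 8 = 8
card(S) = 2400 / 8 = 300

300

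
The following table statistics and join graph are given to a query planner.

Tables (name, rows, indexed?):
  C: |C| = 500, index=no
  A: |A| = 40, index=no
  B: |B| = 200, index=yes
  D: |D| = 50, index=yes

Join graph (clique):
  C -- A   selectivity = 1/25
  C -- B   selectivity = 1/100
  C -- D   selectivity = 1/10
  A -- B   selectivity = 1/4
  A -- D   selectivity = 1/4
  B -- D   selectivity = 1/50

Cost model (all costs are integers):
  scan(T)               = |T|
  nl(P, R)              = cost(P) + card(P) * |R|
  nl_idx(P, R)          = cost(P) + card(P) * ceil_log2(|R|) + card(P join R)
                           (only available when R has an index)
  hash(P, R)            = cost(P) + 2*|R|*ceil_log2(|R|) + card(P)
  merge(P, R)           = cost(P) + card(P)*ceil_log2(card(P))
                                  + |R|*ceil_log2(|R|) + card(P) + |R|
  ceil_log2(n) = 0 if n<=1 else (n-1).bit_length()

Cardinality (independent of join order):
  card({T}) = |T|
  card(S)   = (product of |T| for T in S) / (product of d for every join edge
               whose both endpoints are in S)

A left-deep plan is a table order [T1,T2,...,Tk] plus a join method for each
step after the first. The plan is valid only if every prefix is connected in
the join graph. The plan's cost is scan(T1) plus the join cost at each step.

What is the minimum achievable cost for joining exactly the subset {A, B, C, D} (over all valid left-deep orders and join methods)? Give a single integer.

Selinger DP over subsets of {A,B,C,D}:
  {C}: scan cost=500, card=500
  {A}: scan cost=40, card=40
  {B}: scan cost=200, card=200
  {D}: scan cost=50, card=50
  {AC}: card=800; try (A,hash)→1480, (C,merge)→5320, (A,merge)→5780, (C,hash)→9080, (C,nl)→20040, (A,nl)→20500; best=1480 via (A,hash)
  {BC}: card=1000; try (B,hash)→4200, (B,nl_idx)→5500, (C,merge)→7000, (B,merge)→7300, (C,hash)→9400, (C,nl)→100200 …(+1); best=4200 via (B,hash)
  {CD}: card=2500; try (D,hash)→1600, (C,merge)→5400, (D,merge)→5850, (D,nl_idx)→6000, (C,hash)→9100, (C,nl)→25050 …(+1); best=1600 via (D,hash)
  {AB}: card=2000; try (A,hash)→880, (B,merge)→2120, (A,merge)→2280, (B,nl_idx)→2360, (B,hash)→3280, (B,nl)→8040 …(+1); best=880 via (A,hash)
  {AD}: card=500; try (A,hash)→580, (D,merge)→670, (D,hash)→680, (A,merge)→680, (D,nl_idx)→780, (D,nl)→2040 …(+1); best=580 via (A,hash)
  {BD}: card=200; try (B,nl_idx)→650, (D,hash)→1000, (D,nl_idx)→1600, (B,merge)→2200, (D,merge)→2350, (B,hash)→3300 …(+2); best=650 via (B,nl_idx)
  {ABC}: card=400; try (B,hash)→5480, (A,hash)→5680, (B,nl_idx)→8280, (C,hash)→11880, (B,merge)→12080, (A,merge)→15480 …(+4); best=5480 via (B,hash)
  {ACD}: card=1000; try (D,hash)→2880, (A,hash)→4580, (D,nl_idx)→7280, (C,hash)→10080, (C,merge)→10580, (D,merge)→10630 …(+4); best=2880 via (D,hash)
  {BCD}: card=100; try (D,hash)→5800, (B,hash)→7300, (C,merge)→7450, (C,hash)→9850, (D,nl_idx)→10300, (D,merge)→15550 …(+5); best=5800 via (D,hash)
  {ABD}: card=500; try (A,hash)→1330, (A,merge)→2730, (D,hash)→3480, (B,hash)→4280, (B,nl_idx)→5080, (B,merge)→7380 …(+5); best=1330 via (A,hash)
  {ABCD}: card=10; try (A,hash)→6380, (D,hash)→6480, (A,merge)→6880, (B,hash)→7080, (D,nl_idx)→7890, (A,nl)→9800 …(+8); best=6380 via (A,hash)

6380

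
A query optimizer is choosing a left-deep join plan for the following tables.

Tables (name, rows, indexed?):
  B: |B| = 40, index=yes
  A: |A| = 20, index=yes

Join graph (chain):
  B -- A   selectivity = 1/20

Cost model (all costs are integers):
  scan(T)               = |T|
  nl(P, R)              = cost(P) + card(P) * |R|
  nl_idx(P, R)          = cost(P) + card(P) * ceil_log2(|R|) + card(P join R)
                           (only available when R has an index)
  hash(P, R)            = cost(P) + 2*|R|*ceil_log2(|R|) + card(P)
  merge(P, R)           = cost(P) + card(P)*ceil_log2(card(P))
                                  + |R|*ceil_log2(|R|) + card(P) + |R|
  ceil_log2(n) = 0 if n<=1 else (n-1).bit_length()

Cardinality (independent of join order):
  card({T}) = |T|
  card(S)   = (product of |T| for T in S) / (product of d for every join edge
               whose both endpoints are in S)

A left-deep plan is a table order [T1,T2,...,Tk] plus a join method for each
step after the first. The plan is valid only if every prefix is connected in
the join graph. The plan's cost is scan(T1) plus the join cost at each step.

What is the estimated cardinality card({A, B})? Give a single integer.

40

Tables in S: A(20), B(40)
Edges inside S: B-A(d=20)
numerator = 20 * 40 = 800
denominator = 20 = 20
card(S) = 800 / 20 = 40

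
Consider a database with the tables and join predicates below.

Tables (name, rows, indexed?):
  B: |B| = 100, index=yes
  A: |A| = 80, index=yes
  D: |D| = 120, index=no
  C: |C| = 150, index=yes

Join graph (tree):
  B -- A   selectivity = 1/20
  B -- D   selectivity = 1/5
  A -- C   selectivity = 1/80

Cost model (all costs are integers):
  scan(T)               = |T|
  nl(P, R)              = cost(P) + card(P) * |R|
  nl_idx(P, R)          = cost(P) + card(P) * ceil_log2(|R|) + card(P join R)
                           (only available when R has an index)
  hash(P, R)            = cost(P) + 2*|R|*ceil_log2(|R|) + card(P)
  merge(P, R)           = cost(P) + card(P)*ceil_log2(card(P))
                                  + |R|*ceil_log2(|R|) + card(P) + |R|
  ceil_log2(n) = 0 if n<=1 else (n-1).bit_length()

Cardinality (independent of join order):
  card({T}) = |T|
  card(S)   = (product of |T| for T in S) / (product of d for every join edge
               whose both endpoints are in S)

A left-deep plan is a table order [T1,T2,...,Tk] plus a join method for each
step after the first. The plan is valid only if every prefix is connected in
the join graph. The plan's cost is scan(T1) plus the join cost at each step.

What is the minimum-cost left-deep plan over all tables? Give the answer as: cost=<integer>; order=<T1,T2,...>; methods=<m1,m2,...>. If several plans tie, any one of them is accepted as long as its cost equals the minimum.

cost=4850; order=A,C,B,D; methods=nl_idx,hash,hash

Selinger DP (subsets sized 1..n):
  {B}: scan cost=100, card=100
  {A}: scan cost=80, card=80
  {D}: scan cost=120, card=120
  {C}: scan cost=150, card=150
  {AB}: card=400; try (B,nl_idx)→1040, (A,nl_idx)→1200, (A,hash)→1320, (B,merge)→1520, (A,merge)→1540, (B,hash)→1560 …(+2); best=1040 via (B,nl_idx)
  {BD}: card=2400; try (B,hash)→1640, (D,merge)→1860, (D,hash)→1880, (B,merge)→1880, (B,nl_idx)→3360, (D,nl)→12100 …(+1); best=1640 via (B,hash)
  {AC}: card=150; try (C,nl_idx)→870, (A,nl_idx)→1350, (A,hash)→1420, (C,merge)→2070, (A,merge)→2140, (C,hash)→2560 …(+2); best=870 via (C,nl_idx)
  {ABD}: card=9600; try (D,hash)→3120, (A,hash)→5160, (D,merge)→6000, (A,nl_idx)→28040, (A,merge)→33480, (D,nl)→49040 …(+1); best=3120 via (D,hash)
  {ABC}: card=750; try (B,hash)→2420, (B,nl_idx)→2670, (B,merge)→3020, (C,hash)→3840, (C,nl_idx)→4990, (C,merge)→6390 …(+2); best=2420 via (B,hash)
  {ABCD}: card=18000; try (D,hash)→4850, (D,merge)→11630, (C,hash)→15120, (D,nl)→92420, (C,nl_idx)→97920, (C,merge)→148470 …(+1); best=4850 via (D,hash)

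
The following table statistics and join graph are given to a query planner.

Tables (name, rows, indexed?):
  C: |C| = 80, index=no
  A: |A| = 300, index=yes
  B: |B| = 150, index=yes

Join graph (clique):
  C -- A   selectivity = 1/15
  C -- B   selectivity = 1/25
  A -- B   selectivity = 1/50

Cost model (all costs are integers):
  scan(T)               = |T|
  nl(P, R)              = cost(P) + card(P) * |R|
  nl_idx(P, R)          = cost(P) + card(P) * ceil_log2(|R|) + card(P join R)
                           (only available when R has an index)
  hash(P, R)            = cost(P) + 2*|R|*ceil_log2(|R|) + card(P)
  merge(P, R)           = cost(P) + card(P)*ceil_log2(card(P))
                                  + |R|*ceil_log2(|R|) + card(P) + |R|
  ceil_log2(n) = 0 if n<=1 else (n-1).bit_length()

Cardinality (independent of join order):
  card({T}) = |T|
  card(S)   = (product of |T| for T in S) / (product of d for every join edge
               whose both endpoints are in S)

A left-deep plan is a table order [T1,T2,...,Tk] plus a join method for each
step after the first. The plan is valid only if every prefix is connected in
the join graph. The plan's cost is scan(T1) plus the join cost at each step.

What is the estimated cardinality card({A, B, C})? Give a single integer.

192

Tables in S: A(300), B(150), C(80)
Edges inside S: C-A(d=15), C-B(d=25), A-B(d=50)
numerator = 300 * 150 * 80 = 3600000
denominator = 15 * 25 * 50 = 18750
card(S) = 3600000 / 18750 = 192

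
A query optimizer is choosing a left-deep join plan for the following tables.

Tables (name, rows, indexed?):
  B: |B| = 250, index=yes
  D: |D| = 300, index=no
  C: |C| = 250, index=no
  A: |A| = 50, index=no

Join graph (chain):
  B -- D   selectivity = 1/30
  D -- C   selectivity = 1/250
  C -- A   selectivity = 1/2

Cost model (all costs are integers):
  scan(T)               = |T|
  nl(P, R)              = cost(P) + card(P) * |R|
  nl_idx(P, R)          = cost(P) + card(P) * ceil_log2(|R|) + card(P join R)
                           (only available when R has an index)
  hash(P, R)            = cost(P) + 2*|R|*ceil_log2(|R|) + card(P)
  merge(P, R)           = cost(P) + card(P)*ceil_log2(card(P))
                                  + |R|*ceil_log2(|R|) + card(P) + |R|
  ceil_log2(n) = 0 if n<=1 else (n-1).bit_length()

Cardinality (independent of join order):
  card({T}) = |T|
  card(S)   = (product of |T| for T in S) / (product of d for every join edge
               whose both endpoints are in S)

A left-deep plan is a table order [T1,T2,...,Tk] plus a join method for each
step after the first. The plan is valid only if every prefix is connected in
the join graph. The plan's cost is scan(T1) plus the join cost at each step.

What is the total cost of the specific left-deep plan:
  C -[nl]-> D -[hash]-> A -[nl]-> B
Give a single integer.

1951150

step 1: scan C: cost=250, card=250
step 2: join D via nl
    card(P join D) = 250*300/(250) = 300
    cost = 250 + 250*300 = 75250
step 3: join A via hash
    card(P join A) = 300*50/(2) = 7500
    cost = 75250 + 2*50*6 + 300 = 76150
step 4: join B via nl
    card(P join B) = 7500*250/(30) = 62500
    cost = 76150 + 7500*250 = 1951150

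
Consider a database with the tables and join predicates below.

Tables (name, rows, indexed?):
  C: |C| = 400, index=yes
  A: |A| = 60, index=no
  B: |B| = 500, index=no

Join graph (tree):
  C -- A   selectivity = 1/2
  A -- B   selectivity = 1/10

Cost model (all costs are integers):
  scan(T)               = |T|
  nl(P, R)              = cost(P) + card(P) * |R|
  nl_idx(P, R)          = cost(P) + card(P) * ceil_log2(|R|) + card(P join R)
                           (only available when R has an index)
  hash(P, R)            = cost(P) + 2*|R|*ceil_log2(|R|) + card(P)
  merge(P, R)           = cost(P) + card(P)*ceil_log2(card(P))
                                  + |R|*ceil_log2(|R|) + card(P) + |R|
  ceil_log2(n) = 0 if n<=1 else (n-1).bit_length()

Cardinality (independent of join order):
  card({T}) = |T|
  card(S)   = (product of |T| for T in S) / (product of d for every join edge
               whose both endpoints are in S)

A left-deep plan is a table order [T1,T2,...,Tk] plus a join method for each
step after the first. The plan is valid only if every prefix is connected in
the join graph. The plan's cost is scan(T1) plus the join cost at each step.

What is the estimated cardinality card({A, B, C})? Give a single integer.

Tables in S: A(60), B(500), C(400)
Edges inside S: C-A(d=2), A-B(d=10)
numerator = 60 * 500 * 400 = 12000000
denominator = 2 * 10 = 20
card(S) = 12000000 / 20 = 600000

600000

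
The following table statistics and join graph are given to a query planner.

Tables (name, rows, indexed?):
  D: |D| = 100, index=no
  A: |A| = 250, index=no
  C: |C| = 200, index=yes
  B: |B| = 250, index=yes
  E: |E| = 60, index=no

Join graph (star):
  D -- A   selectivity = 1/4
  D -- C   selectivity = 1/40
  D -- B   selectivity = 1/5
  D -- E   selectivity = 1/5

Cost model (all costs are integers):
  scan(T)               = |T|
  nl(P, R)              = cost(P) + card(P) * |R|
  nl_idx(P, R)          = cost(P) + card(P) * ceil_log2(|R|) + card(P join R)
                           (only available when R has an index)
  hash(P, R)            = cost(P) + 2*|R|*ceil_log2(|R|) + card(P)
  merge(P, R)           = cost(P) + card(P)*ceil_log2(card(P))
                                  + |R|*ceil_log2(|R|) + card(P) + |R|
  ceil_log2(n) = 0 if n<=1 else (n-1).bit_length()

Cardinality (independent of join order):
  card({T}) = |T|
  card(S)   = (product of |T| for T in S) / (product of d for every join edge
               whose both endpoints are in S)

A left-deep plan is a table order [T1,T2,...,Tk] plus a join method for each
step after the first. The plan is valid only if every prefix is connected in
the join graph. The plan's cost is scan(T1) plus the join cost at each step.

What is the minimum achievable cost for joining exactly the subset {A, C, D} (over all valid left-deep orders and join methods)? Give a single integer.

Selinger DP over subsets of {A,C,D}:
  {D}: scan cost=100, card=100
  {A}: scan cost=250, card=250
  {C}: scan cost=200, card=200
  {AD}: card=6250; try (D,hash)→1900, (A,merge)→3150, (D,merge)→3300, (A,hash)→4200, (A,nl)→25100, (D,nl)→25250; best=1900 via (D,hash)
  {CD}: card=500; try (C,nl_idx)→1400, (D,hash)→1800, (C,merge)→2700, (D,merge)→2800, (C,hash)→3400, (C,nl)→20100 …(+1); best=1400 via (C,nl_idx)
  {ACD}: card=31250; try (A,hash)→5900, (A,merge)→8650, (C,hash)→11350, (C,nl_idx)→83150, (C,merge)→91200, (A,nl)→126400 …(+1); best=5900 via (A,hash)

5900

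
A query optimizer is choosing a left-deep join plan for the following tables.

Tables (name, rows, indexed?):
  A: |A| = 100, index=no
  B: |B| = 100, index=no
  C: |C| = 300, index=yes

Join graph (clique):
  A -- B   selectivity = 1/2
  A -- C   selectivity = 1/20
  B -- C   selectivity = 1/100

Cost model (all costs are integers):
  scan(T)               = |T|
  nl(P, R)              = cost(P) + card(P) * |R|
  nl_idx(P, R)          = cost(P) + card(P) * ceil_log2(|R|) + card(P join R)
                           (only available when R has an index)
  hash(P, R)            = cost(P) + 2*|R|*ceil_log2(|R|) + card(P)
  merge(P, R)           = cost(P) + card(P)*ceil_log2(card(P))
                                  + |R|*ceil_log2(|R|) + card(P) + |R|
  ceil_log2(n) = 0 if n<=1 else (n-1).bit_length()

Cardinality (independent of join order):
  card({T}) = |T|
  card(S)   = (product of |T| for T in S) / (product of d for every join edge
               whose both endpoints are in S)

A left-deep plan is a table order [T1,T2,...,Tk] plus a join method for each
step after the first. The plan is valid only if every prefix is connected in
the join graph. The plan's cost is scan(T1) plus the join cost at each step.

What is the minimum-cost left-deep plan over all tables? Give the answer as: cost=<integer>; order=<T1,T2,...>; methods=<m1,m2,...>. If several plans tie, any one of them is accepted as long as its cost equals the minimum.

Selinger DP (subsets sized 1..n):
  {A}: scan cost=100, card=100
  {B}: scan cost=100, card=100
  {C}: scan cost=300, card=300
  {AB}: card=5000; try (B,hash)→1600, (A,hash)→1600, (B,merge)→1700, (A,merge)→1700, (B,nl)→10100, (A,nl)→10100; best=1600 via (B,hash)
  {AC}: card=1500; try (A,hash)→2000, (C,nl_idx)→2500, (C,merge)→3900, (A,merge)→4100, (C,hash)→5600, (C,nl)→30100 …(+1); best=2000 via (A,hash)
  {BC}: card=300; try (C,nl_idx)→1300, (B,hash)→2000, (C,merge)→3900, (B,merge)→4100, (C,hash)→5600, (C,nl)→30100 …(+1); best=1300 via (C,nl_idx)
  {ABC}: card=750; try (A,hash)→3000, (B,hash)→4900, (A,merge)→5100, (C,hash)→12000, (B,merge)→20800, (A,nl)→31300 …(+4); best=3000 via (A,hash)

cost=3000; order=B,C,A; methods=nl_idx,hash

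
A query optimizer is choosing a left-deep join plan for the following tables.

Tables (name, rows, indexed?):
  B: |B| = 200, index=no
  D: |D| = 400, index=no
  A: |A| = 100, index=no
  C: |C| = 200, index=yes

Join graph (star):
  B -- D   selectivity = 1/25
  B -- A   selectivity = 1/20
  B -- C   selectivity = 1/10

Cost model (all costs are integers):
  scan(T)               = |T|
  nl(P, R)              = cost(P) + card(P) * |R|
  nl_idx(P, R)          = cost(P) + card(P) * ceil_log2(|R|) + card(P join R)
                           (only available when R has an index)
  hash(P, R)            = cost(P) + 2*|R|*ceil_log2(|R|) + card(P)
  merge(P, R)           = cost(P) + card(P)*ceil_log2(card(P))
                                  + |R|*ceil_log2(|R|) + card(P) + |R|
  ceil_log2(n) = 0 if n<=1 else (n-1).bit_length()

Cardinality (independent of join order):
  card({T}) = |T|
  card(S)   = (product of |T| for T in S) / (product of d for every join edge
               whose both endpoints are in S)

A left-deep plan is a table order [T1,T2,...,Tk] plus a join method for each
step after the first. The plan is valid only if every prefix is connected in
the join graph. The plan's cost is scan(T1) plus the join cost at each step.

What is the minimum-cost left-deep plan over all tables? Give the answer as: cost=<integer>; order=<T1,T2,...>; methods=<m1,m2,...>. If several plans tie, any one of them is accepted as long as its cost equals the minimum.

Selinger DP (subsets sized 1..n):
  {B}: scan cost=200, card=200
  {D}: scan cost=400, card=400
  {A}: scan cost=100, card=100
  {C}: scan cost=200, card=200
  {BD}: card=3200; try (B,hash)→4000, (D,merge)→6000, (B,merge)→6200, (D,hash)→7600, (D,nl)→80200, (B,nl)→80400; best=4000 via (B,hash)
  {AB}: card=1000; try (A,hash)→1800, (B,merge)→2700, (A,merge)→2800, (B,hash)→3400, (B,nl)→20100, (A,nl)→20200; best=1800 via (A,hash)
  {BC}: card=4000; try (C,hash)→3600, (B,hash)→3600, (C,merge)→3800, (B,merge)→3800, (C,nl_idx)→5800, (C,nl)→40200 …(+1); best=3600 via (C,hash)
  {ABD}: card=16000; try (A,hash)→8600, (D,hash)→10000, (D,merge)→16800, (A,merge)→46400, (A,nl)→324000, (D,nl)→401800; best=8600 via (A,hash)
  {BCD}: card=64000; try (C,hash)→10400, (D,hash)→14800, (C,merge)→47400, (D,merge)→59600, (C,nl_idx)→93600, (C,nl)→644000 …(+1); best=10400 via (C,hash)
  {ABC}: card=20000; try (C,hash)→6000, (A,hash)→9000, (C,merge)→14600, (C,nl_idx)→29800, (A,merge)→56400, (C,nl)→201800 …(+1); best=6000 via (C,hash)
  {ABCD}: card=320000; try (C,hash)→27800, (D,hash)→33200, (A,hash)→75800, (C,merge)→250400, (D,merge)→330000, (C,nl_idx)→456600 …(+4); best=27800 via (C,hash)

cost=27800; order=D,B,A,C; methods=hash,hash,hash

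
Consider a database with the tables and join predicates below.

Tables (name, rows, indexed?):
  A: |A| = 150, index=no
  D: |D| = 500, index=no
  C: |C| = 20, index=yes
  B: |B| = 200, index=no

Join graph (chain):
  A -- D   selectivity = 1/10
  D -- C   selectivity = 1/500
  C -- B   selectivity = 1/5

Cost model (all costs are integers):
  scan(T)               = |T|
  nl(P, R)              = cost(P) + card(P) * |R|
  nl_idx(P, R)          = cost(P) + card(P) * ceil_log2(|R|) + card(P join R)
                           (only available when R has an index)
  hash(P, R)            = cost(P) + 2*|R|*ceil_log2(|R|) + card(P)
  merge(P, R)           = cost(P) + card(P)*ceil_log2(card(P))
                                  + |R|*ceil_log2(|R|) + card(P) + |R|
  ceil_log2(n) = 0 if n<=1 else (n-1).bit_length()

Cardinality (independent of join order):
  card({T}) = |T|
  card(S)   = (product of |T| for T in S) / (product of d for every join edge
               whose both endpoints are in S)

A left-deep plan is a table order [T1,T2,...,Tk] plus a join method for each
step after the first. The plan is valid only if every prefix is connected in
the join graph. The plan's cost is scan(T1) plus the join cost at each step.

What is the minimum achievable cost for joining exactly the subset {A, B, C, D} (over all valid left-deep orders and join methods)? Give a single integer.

6170

Selinger DP over subsets of {A,B,C,D}:
  {A}: scan cost=150, card=150
  {D}: scan cost=500, card=500
  {C}: scan cost=20, card=20
  {B}: scan cost=200, card=200
  {AD}: card=7500; try (A,hash)→3400, (D,merge)→6500, (A,merge)→6850, (D,hash)→9300, (D,nl)→75150, (A,nl)→75500; best=3400 via (A,hash)
  {CD}: card=20; try (C,hash)→1200, (C,nl_idx)→3020, (D,merge)→5140, (C,merge)→5620, (D,hash)→9040, (D,nl)→10020 …(+1); best=1200 via (C,hash)
  {BC}: card=800; try (C,hash)→600, (B,merge)→1940, (C,nl_idx)→2000, (C,merge)→2120, (B,hash)→3240, (B,nl)→4020 …(+1); best=600 via (C,hash)
  {ACD}: card=300; try (A,merge)→2670, (A,hash)→3620, (A,nl)→4200, (C,hash)→11100, (C,nl_idx)→41200, (C,merge)→108520 …(+1); best=2670 via (A,merge)
  {BCD}: card=800; try (B,merge)→3120, (B,hash)→4420, (B,nl)→5200, (D,hash)→10400, (D,merge)→14400, (D,nl)→400600; best=3120 via (B,merge)
  {ABCD}: card=12000; try (B,hash)→6170, (A,hash)→6320, (B,merge)→7470, (A,merge)→13270, (B,nl)→62670, (A,nl)→123120; best=6170 via (B,hash)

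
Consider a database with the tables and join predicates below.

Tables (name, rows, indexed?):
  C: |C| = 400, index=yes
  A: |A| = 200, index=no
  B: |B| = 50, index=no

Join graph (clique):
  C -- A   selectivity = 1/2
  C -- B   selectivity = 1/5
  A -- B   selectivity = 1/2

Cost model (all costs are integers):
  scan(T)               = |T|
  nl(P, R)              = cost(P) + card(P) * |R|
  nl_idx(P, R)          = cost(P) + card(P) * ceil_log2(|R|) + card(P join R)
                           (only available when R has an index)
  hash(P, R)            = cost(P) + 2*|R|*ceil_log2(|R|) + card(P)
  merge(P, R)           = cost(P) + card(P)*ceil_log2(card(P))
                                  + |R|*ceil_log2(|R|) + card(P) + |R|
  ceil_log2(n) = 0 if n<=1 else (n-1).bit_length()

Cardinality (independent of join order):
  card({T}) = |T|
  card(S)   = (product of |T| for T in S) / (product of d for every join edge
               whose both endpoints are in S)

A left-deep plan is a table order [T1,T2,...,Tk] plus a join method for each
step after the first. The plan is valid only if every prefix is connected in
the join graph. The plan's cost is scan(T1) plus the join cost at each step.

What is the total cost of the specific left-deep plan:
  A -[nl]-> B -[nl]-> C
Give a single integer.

step 1: scan A: cost=200, card=200
step 2: join B via nl
    card(P join B) = 200*50/(2) = 5000
    cost = 200 + 200*50 = 10200
step 3: join C via nl
    card(P join C) = 5000*400/(2*5) = 200000
    cost = 10200 + 5000*400 = 2010200

2010200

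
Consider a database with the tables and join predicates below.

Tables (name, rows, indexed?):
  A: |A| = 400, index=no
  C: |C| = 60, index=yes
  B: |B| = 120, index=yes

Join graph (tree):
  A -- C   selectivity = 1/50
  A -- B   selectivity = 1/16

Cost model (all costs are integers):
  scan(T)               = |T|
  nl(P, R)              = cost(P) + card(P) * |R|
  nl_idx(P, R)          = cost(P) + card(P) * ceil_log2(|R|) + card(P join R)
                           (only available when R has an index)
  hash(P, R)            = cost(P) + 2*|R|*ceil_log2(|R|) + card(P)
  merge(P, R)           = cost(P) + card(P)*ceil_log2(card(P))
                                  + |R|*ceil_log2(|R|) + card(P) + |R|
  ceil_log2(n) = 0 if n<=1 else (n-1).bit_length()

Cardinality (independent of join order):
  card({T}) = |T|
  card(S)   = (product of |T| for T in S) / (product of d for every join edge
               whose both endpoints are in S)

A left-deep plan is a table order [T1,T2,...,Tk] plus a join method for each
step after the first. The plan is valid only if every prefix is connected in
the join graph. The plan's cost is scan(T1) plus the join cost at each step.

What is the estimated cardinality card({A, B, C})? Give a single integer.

Tables in S: A(400), B(120), C(60)
Edges inside S: A-C(d=50), A-B(d=16)
numerator = 400 * 120 * 60 = 2880000
denominator = 50 * 16 = 800
card(S) = 2880000 / 800 = 3600

3600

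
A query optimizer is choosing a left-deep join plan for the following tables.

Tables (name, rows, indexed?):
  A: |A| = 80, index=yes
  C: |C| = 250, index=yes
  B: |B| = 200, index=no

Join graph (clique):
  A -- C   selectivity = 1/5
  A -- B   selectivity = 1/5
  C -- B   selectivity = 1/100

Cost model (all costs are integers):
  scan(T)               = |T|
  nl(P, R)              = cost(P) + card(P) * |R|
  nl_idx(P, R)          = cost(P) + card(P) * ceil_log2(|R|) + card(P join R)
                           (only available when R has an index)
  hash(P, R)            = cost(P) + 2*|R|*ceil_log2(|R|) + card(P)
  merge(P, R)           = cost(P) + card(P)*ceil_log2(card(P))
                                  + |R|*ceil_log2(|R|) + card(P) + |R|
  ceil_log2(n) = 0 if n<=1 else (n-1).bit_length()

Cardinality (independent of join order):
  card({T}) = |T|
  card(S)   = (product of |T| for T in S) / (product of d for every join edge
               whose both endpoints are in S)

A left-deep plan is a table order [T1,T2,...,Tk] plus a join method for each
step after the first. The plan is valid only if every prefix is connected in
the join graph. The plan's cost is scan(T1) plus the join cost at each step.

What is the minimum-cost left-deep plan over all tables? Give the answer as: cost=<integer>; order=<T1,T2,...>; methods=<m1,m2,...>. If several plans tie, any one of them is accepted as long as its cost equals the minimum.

Selinger DP (subsets sized 1..n):
  {A}: scan cost=80, card=80
  {C}: scan cost=250, card=250
  {B}: scan cost=200, card=200
  {AC}: card=4000; try (A,hash)→1620, (C,merge)→2970, (A,merge)→3140, (C,hash)→4160, (C,nl_idx)→4720, (A,nl_idx)→6000 …(+2); best=1620 via (A,hash)
  {AB}: card=3200; try (A,hash)→1520, (B,merge)→2520, (A,merge)→2640, (B,hash)→3360, (A,nl_idx)→4800, (B,nl)→16080 …(+1); best=1520 via (A,hash)
  {BC}: card=500; try (C,nl_idx)→2300, (B,hash)→3700, (C,merge)→4250, (B,merge)→4300, (C,hash)→4400, (C,nl)→50200 …(+1); best=2300 via (C,nl_idx)
  {ABC}: card=1600; try (A,hash)→3920, (A,nl_idx)→7400, (A,merge)→7940, (C,hash)→8720, (B,hash)→8820, (C,nl_idx)→28720 …(+5); best=3920 via (A,hash)

cost=3920; order=B,C,A; methods=nl_idx,hash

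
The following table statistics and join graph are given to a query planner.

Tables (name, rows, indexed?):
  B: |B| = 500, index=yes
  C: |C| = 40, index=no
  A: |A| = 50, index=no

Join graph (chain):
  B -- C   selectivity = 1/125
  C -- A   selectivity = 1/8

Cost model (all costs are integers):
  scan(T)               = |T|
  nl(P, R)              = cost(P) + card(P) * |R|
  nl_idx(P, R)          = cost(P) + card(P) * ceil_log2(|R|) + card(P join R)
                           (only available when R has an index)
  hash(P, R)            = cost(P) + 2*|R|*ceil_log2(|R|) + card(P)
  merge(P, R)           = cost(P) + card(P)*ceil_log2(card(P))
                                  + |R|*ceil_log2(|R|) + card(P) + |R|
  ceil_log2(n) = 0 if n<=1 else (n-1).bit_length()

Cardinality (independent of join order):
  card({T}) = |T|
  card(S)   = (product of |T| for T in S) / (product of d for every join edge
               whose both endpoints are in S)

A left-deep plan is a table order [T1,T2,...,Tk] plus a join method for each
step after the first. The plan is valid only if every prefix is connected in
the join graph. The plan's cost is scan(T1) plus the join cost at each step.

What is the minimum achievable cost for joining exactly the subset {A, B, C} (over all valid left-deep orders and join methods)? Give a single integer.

Selinger DP over subsets of {A,B,C}:
  {B}: scan cost=500, card=500
  {C}: scan cost=40, card=40
  {A}: scan cost=50, card=50
  {BC}: card=160; try (B,nl_idx)→560, (C,hash)→1480, (B,merge)→5320, (C,merge)→5780, (B,hash)→9080, (B,nl)→20040 …(+1); best=560 via (B,nl_idx)
  {AC}: card=250; try (C,hash)→580, (A,merge)→670, (C,merge)→680, (A,hash)→680, (A,nl)→2040, (C,nl)→2050; best=580 via (C,hash)
  {ABC}: card=1000; try (A,hash)→1320, (A,merge)→2350, (B,nl_idx)→3830, (B,merge)→7830, (A,nl)→8560, (B,hash)→9830 …(+1); best=1320 via (A,hash)

1320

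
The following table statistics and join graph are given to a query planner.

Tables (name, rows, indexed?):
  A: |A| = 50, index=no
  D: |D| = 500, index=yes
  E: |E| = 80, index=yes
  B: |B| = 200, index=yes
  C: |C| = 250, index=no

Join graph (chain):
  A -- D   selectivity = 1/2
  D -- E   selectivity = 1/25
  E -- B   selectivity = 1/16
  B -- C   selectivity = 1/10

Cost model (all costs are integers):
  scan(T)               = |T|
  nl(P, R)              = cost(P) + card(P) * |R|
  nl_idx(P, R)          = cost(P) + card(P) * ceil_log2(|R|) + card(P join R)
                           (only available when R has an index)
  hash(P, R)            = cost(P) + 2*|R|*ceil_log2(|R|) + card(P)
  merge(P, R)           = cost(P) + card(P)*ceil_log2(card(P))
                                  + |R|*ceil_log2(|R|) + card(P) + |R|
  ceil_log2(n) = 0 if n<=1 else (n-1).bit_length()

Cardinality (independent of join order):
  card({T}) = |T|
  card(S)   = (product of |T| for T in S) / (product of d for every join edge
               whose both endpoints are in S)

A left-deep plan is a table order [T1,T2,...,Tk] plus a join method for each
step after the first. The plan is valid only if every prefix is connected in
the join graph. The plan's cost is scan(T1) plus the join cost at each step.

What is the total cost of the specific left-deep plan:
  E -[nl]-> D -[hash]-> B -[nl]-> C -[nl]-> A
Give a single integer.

step 1: scan E: cost=80, card=80
step 2: join D via nl
    card(P join D) = 80*500/(25) = 1600
    cost = 80 + 80*500 = 40080
step 3: join B via hash
    card(P join B) = 1600*200/(16) = 20000
    cost = 40080 + 2*200*8 + 1600 = 44880
step 4: join C via nl
    card(P join C) = 20000*250/(10) = 500000
    cost = 44880 + 20000*250 = 5044880
step 5: join A via nl
    card(P join A) = 500000*50/(2) = 12500000
    cost = 5044880 + 500000*50 = 30044880

30044880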